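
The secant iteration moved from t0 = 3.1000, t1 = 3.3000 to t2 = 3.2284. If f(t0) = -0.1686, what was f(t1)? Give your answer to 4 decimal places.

0.0940

The secant line through (3.1000, -0.1686) and (3.3000, f(t1)) crosses zero at t2 = 3.2284.
So (3.1000, -0.1686), (3.3000, f(t1)), (3.2284, 0) are collinear:
f(t1) = -0.1686 · (3.3000 − 3.2284) / (3.1000 − 3.2284) = -0.1686 · (0.071600)/(-0.128400) = 0.094017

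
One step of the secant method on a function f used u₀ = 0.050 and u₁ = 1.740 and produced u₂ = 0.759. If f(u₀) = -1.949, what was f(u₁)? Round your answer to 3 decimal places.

2.697

The secant line through (0.050, -1.949) and (1.740, f(u₁)) crosses zero at u₂ = 0.759.
So (0.050, -1.949), (1.740, f(u₁)), (0.759, 0) are collinear:
f(u₁) = -1.949 · (1.740 − 0.759) / (0.050 − 0.759) = -1.949 · (0.98100)/(-0.70900) = 2.69671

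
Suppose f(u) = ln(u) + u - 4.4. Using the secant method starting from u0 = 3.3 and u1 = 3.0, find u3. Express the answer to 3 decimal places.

f(3.3) = 0.09392, f(3.0) = -0.30139
u2 = 3.00000 − (-0.30139)·(3.00000 − 3.30000) / (-0.30139 − 0.09392) = 3.00000 − (0.09042)/(-0.39531) = 3.22872
f(3.22872) = 0.00081
u3 = 3.22872 − 0.00081·(3.22872 − 3.00000) / (0.00081 − (-0.30139)) = 3.22872 − (0.00019)/(0.30220) = 3.22811

3.228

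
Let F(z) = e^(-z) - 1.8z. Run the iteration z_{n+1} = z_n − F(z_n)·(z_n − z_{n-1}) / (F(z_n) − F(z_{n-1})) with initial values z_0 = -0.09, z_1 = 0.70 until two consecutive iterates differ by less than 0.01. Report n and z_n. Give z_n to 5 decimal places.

F(-0.09) = 1.2561743, F(0.70) = -0.7634147
z_2 = 0.7000000 − (-0.7634147)·(0.7900000)/(-2.0195890) = 0.4013761;  |Δ| = 0.2986239
F(0.4013761) = -0.0530786
z_3 = 0.4013761 − (-0.0530786)·(-0.2986239)/(0.7103361) = 0.3790619;  |Δ| = 0.0223142
F(0.3790619) = 0.0021918
z_4 = 0.3790619 − 0.0021918·(-0.0223142)/(0.0552704) = 0.3799468;  |Δ| = 0.0008849
|z_4 − z_3| = 0.0008849 < 0.01

n = 4, z_n = 0.37995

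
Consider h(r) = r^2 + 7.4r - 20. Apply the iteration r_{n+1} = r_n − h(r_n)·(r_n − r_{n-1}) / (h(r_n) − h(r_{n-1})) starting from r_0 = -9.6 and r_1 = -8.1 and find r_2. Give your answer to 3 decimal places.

h(-9.6) = 1.12000, h(-8.1) = -14.33000
r_2 = -8.10000 − (-14.33000)·(-8.10000 − (-9.60000)) / (-14.33000 − 1.12000) = -8.10000 − (-21.49500)/(-15.45000) = -9.49126

-9.491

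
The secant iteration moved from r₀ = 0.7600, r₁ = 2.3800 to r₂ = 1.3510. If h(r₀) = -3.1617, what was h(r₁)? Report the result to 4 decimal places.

The secant line through (0.7600, -3.1617) and (2.3800, h(r₁)) crosses zero at r₂ = 1.3510.
So (0.7600, -3.1617), (2.3800, h(r₁)), (1.3510, 0) are collinear:
h(r₁) = -3.1617 · (2.3800 − 1.3510) / (0.7600 − 1.3510) = -3.1617 · (1.029000)/(-0.591000) = 5.504889

5.5049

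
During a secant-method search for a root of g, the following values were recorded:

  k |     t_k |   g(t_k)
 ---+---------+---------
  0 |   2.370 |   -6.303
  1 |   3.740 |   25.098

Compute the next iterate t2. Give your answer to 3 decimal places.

t2 = 3.740 − 25.098·(3.740 − 2.370) / (25.098 − (-6.303))
   = 3.740 − (34.38426)/(31.40100) = 2.64499

2.645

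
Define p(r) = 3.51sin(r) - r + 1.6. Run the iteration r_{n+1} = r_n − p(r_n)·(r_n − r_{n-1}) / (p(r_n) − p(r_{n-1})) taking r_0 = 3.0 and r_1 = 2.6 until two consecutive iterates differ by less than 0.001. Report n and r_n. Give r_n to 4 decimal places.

p(3.0) = -0.904669, p(2.6) = 0.809410
r_2 = 2.600000 − 0.809410·(-0.400000)/(1.714079) = 2.788885;  |Δ| = 0.188885
p(2.788885) = 0.023609
r_3 = 2.788885 − 0.023609·(0.188885)/(-0.785801) = 2.794560;  |Δ| = 0.005675
p(2.794560) = -0.000778
r_4 = 2.794560 − (-0.000778)·(0.005675)/(-0.024387) = 2.794379;  |Δ| = 0.000181
|r_4 − r_3| = 0.000181 < 0.001

n = 4, r_n = 2.7944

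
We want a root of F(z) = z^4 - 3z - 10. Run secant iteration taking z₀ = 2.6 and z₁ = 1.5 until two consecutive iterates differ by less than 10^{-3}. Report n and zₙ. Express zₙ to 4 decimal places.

n = 7, zₙ = 2.0000

F(2.6) = 27.897600, F(1.5) = -9.437500
z₂ = 1.500000 − (-9.437500)·(-1.100000)/(-37.335100) = 1.778056;  |Δ| = 0.278056
F(1.778056) = -5.339192
z₃ = 1.778056 − (-5.339192)·(0.278056)/(4.098308) = 2.140302;  |Δ| = 0.362246
F(2.140302) = 4.563661
z₄ = 2.140302 − 4.563661·(0.362246)/(9.902853) = 1.973363;  |Δ| = 0.166938
F(1.973363) = -0.755587
z₅ = 1.973363 − (-0.755587)·(-0.166938)/(-5.319247) = 1.997077;  |Δ| = 0.023713
F(1.997077) = -0.084576
z₆ = 1.997077 − (-0.084576)·(0.023713)/(0.671010) = 2.000065;  |Δ| = 0.002989
F(2.000065) = 0.001897
z₇ = 2.000065 − 0.001897·(0.002989)/(0.086473) = 2.000000;  |Δ| = 0.000066
|z₇ − z₆| = 0.000066 < 10^{-3}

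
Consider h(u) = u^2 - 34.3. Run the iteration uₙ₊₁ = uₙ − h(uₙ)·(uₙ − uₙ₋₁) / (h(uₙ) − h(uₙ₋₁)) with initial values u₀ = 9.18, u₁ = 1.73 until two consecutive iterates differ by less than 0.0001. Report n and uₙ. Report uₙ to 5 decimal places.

n = 7, uₙ = 5.85662

h(9.18) = 49.9724000, h(1.73) = -31.3071000
u₂ = 1.7300000 − (-31.3071000)·(-7.4500000)/(-81.2795000) = 4.5995784;  |Δ| = 2.8695784
h(4.5995784) = -13.1438788
u₃ = 4.5995784 − (-13.1438788)·(2.8695784)/(18.1632212) = 6.6761588;  |Δ| = 2.0765805
h(6.6761588) = 10.2710969
u₄ = 6.6761588 − 10.2710969·(2.0765805)/(23.4149757) = 5.7652564;  |Δ| = 0.9109025
h(5.7652564) = -1.0618190
u₅ = 5.7652564 − (-1.0618190)·(-0.9109025)/(-11.3329158) = 5.8506019;  |Δ| = 0.0853455
h(5.8506019) = -0.0704576
u₆ = 5.8506019 − (-0.0704576)·(0.0853455)/(0.9913614) = 5.8566675;  |Δ| = 0.0060656
h(5.8566675) = 0.0005545
u₇ = 5.8566675 − 0.0005545·(0.0060656)/(0.0710120) = 5.8566202;  |Δ| = 0.0000474
|u₇ − u₆| = 0.0000474 < 0.0001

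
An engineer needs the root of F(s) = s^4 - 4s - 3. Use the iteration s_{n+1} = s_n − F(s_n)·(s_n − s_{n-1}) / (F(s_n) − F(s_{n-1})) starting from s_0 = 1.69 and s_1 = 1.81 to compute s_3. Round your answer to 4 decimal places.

1.7843

F(1.69) = -1.602693, F(1.81) = 0.492831
s_2 = 1.810000 − 0.492831·(1.810000 − 1.690000) / (0.492831 − (-1.602693)) = 1.810000 − (0.059140)/(2.095524) = 1.781778
F(1.781778) = -0.048182
s_3 = 1.781778 − (-0.048182)·(1.781778 − 1.810000) / (-0.048182 − 0.492831) = 1.781778 − (0.001360)/(-0.541013) = 1.784291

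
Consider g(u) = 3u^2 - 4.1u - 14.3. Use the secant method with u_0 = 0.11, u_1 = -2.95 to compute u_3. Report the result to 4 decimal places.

g(0.11) = -14.714700, g(-2.95) = 23.902500
u_2 = -2.950000 − 23.902500·(-2.950000 − 0.110000) / (23.902500 − (-14.714700)) = -2.950000 − (-73.141650)/(38.617200) = -1.055983
g(-1.055983) = -6.625174
u_3 = -1.055983 − (-6.625174)·(-1.055983 − (-2.950000)) / (-6.625174 − 23.902500) = -1.055983 − (-12.548195)/(-30.527674) = -1.467026

-1.4670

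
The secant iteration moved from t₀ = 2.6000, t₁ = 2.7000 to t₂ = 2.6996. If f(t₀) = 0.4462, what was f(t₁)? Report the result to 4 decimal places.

-0.0018

The secant line through (2.6000, 0.4462) and (2.7000, f(t₁)) crosses zero at t₂ = 2.6996.
So (2.6000, 0.4462), (2.7000, f(t₁)), (2.6996, 0) are collinear:
f(t₁) = 0.4462 · (2.7000 − 2.6996) / (2.6000 − 2.6996) = 0.4462 · (0.000400)/(-0.099600) = -0.001792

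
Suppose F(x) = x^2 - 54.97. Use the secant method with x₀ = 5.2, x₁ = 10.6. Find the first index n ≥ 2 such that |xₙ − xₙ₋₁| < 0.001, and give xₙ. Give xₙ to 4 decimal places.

F(5.2) = -27.930000, F(10.6) = 57.390000
x₂ = 10.600000 − 57.390000·(5.400000)/(85.320000) = 6.967722;  |Δ| = 3.632278
F(6.967722) = -6.420857
x₃ = 6.967722 − (-6.420857)·(-3.632278)/(-63.810857) = 7.333213;  |Δ| = 0.365492
F(7.333213) = -1.193984
x₄ = 7.333213 − (-1.193984)·(0.365492)/(5.226873) = 7.416703;  |Δ| = 0.083490
F(7.416703) = 0.037485
x₅ = 7.416703 − 0.037485·(0.083490)/(1.231469) = 7.414162;  |Δ| = 0.002541
F(7.414162) = -0.000206
x₆ = 7.414162 − (-0.000206)·(-0.002541)/(-0.037691) = 7.414176;  |Δ| = 0.000014
|x₆ − x₅| = 0.000014 < 0.001

n = 6, xₙ = 7.4142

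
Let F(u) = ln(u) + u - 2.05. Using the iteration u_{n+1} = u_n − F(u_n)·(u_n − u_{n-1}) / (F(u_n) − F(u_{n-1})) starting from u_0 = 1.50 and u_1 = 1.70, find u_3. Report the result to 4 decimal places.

1.5877

F(1.50) = -0.144535, F(1.70) = 0.180628
u_2 = 1.700000 − 0.180628·(1.700000 − 1.500000) / (0.180628 − (-0.144535)) = 1.700000 − (0.036126)/(0.325163) = 1.588900
F(1.588900) = 0.001942
u_3 = 1.588900 − 0.001942·(1.588900 − 1.700000) / (0.001942 − 0.180628) = 1.588900 − (-0.000216)/(-0.178686) = 1.587693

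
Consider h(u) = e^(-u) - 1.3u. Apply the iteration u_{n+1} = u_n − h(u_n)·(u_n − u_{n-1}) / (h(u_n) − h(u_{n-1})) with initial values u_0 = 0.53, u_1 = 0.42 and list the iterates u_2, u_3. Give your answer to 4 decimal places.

h(0.53) = -0.100395, h(0.42) = 0.111047
u_2 = 0.420000 − 0.111047·(0.420000 − 0.530000) / (0.111047 − (-0.100395)) = 0.420000 − (-0.012215)/(0.211442) = 0.477771
h(0.477771) = -0.000938
u_3 = 0.477771 − (-0.000938)·(0.477771 − 0.420000) / (-0.000938 − 0.111047) = 0.477771 − (-0.000054)/(-0.111984) = 0.477287

0.4778, 0.4773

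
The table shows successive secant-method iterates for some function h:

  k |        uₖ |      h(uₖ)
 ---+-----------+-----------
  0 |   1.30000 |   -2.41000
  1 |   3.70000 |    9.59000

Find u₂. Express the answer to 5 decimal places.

u₂ = 3.70000 − 9.59000·(3.70000 − 1.30000) / (9.59000 − (-2.41000))
   = 3.70000 − (23.0160000)/(12.0000000) = 1.7820000

1.78200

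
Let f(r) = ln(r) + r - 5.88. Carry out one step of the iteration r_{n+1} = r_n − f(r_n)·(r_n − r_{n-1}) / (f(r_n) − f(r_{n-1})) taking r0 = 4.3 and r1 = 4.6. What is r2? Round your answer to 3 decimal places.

4.399

f(4.3) = -0.12138, f(4.6) = 0.24606
r2 = 4.60000 − 0.24606·(4.60000 − 4.30000) / (0.24606 − (-0.12138)) = 4.60000 − (0.07382)/(0.36744) = 4.39911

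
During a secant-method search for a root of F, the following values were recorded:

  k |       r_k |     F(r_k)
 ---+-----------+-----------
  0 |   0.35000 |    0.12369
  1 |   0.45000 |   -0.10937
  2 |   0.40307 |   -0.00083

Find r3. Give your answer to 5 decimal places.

0.40271

r3 = 0.40307 − (-0.00083)·(0.40307 − 0.45000) / (-0.00083 − (-0.10937))
   = 0.40307 − (0.0000390)/(0.1085400) = 0.4027111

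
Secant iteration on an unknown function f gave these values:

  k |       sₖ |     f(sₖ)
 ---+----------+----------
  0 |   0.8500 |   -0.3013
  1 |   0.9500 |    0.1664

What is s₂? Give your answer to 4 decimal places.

s₂ = 0.9500 − 0.1664·(0.9500 − 0.8500) / (0.1664 − (-0.3013))
   = 0.9500 − (0.016640)/(0.467700) = 0.914422

0.9144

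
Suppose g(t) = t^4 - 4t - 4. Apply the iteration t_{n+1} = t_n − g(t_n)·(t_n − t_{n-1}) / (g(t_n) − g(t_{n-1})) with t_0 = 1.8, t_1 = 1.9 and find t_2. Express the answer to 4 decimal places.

g(1.8) = -0.702400, g(1.9) = 1.432100
t_2 = 1.900000 − 1.432100·(1.900000 − 1.800000) / (1.432100 − (-0.702400)) = 1.900000 − (0.143210)/(2.134500) = 1.832907

1.8329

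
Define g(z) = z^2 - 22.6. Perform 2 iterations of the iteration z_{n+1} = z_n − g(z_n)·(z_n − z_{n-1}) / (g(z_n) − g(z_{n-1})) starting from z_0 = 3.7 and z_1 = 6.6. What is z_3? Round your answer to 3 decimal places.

g(3.7) = -8.91000, g(6.6) = 20.96000
z_2 = 6.60000 − 20.96000·(6.60000 − 3.70000) / (20.96000 − (-8.91000)) = 6.60000 − (60.78400)/(29.87000) = 4.56505
g(4.56505) = -1.76033
z_3 = 4.56505 − (-1.76033)·(4.56505 − 6.60000) / (-1.76033 − 20.96000) = 4.56505 − (3.58219)/(-22.72033) = 4.72271

4.723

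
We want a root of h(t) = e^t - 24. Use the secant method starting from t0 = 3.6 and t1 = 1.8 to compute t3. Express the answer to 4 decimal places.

h(3.6) = 12.598234, h(1.8) = -17.950353
t2 = 1.800000 − (-17.950353)·(1.800000 − 3.600000) / (-17.950353 − 12.598234) = 1.800000 − (32.310635)/(-30.548587) = 2.857680
h(2.857680) = -6.578934
t3 = 2.857680 − (-6.578934)·(2.857680 − 1.800000) / (-6.578934 − (-17.950353)) = 2.857680 − (-6.958408)/(11.371419) = 3.469601

3.4696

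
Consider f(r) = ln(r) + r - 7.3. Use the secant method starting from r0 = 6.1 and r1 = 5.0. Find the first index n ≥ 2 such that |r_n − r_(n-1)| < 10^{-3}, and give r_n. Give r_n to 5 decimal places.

n = 4, r_n = 5.58069

f(6.1) = 0.6082888, f(5.0) = -0.6905621
r2 = 5.0000000 − (-0.6905621)·(-1.1000000)/(-1.2988509) = 5.5848387;  |Δ| = 0.5848387
f(5.5848387) = 0.0048943
r3 = 5.5848387 − 0.0048943·(0.5848387)/(0.6954564) = 5.5807229;  |Δ| = 0.0041158
f(5.5807229) = 0.0000412
r4 = 5.5807229 − 0.0000412·(-0.0041158)/(-0.0048531) = 5.5806879;  |Δ| = 0.0000350
|r4 − r3| = 0.0000350 < 10^{-3}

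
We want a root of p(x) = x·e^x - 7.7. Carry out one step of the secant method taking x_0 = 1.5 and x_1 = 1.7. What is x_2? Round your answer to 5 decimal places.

p(1.5) = -0.9774664, p(1.7) = 1.6057106
x_2 = 1.7000000 − 1.6057106·(1.7000000 − 1.5000000) / (1.6057106 − (-0.9774664)) = 1.7000000 − (0.3211421)/(2.5831770) = 1.5756794

1.57568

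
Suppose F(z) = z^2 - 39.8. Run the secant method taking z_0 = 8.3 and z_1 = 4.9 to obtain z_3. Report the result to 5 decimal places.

6.33595

F(8.3) = 29.0900000, F(4.9) = -15.7900000
z_2 = 4.9000000 − (-15.7900000)·(4.9000000 − 8.3000000) / (-15.7900000 − 29.0900000) = 4.9000000 − (53.6860000)/(-44.8800000) = 6.0962121
F(6.0962121) = -2.6361978
z_3 = 6.0962121 − (-2.6361978)·(6.0962121 − 4.9000000) / (-2.6361978 − (-15.7900000)) = 6.0962121 − (-3.1534517)/(13.1538022) = 6.3359490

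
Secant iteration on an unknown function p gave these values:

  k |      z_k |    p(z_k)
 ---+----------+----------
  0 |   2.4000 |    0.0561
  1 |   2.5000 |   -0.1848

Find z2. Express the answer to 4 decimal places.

z2 = 2.5000 − (-0.1848)·(2.5000 − 2.4000) / (-0.1848 − 0.0561)
   = 2.5000 − (-0.018480)/(-0.240900) = 2.423288

2.4233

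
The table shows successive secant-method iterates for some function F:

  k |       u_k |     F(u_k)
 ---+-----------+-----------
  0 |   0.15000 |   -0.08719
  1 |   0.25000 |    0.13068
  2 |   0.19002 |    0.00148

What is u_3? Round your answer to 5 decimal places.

0.18933

u_3 = 0.19002 − 0.00148·(0.19002 − 0.25000) / (0.00148 − 0.13068)
   = 0.19002 − (-0.0000888)/(-0.1292000) = 0.1893329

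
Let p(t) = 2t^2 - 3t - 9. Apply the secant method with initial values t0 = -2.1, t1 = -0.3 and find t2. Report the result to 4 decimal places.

p(-2.1) = 6.120000, p(-0.3) = -7.920000
t2 = -0.300000 − (-7.920000)·(-0.300000 − (-2.100000)) / (-7.920000 − 6.120000) = -0.300000 − (-14.256000)/(-14.040000) = -1.315385

-1.3154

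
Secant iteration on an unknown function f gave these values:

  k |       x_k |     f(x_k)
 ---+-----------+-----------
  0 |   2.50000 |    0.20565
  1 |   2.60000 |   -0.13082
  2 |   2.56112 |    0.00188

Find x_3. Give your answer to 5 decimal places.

2.56167

x_3 = 2.56112 − 0.00188·(2.56112 − 2.60000) / (0.00188 − (-0.13082))
   = 2.56112 − (-0.0000731)/(0.1327000) = 2.5616708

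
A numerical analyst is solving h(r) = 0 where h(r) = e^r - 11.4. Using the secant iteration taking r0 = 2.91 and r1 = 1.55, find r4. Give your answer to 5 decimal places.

h(2.91) = 6.9567986, h(1.55) = -6.6885298
r2 = 1.5500000 − (-6.6885298)·(1.5500000 − 2.9100000) / (-6.6885298 − 6.9567986) = 1.5500000 − (9.0964006)/(-13.6453284) = 2.2166311
h(2.2166311) = -2.2236353
r3 = 2.2166311 − (-2.2236353)·(2.2166311 − 1.5500000) / (-2.2236353 − (-6.6885298)) = 2.2166311 − (-1.4823445)/(4.4648945) = 2.5486310
h(2.5486310) = 1.3895831
r4 = 2.5486310 − 1.3895831·(2.5486310 − 2.2166311) / (1.3895831 − (-2.2236353)) = 2.5486310 − (0.4613414)/(3.6132184) = 2.4209494

2.42095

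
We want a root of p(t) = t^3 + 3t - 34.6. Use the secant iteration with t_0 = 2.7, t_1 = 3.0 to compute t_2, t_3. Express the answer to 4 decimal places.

p(2.7) = -6.817000, p(3.0) = 1.400000
t_2 = 3.000000 − 1.400000·(3.000000 − 2.700000) / (1.400000 − (-6.817000)) = 3.000000 − (0.420000)/(8.217000) = 2.948886
p(2.948886) = -0.110027
t_3 = 2.948886 − (-0.110027)·(2.948886 − 3.000000) / (-0.110027 − 1.400000) = 2.948886 − (0.005624)/(-1.510027) = 2.952611

2.9489, 2.9526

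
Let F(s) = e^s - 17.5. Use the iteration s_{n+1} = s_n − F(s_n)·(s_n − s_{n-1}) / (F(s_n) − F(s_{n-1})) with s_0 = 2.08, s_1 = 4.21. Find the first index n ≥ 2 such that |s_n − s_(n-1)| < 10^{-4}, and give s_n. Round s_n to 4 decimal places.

n = 8, s_n = 2.8622

F(2.08) = -9.495531, F(4.21) = 49.856540
s_2 = 4.210000 − 49.856540·(2.130000)/(59.352071) = 2.420771;  |Δ| = 1.789229
F(2.420771) = -6.245464
s_3 = 2.420771 − (-6.245464)·(-1.789229)/(-56.102003) = 2.619954;  |Δ| = 0.199183
F(2.619954) = -3.764905
s_4 = 2.619954 − (-3.764905)·(0.199183)/(2.480559) = 2.922267;  |Δ| = 0.302313
F(2.922267) = 1.083371
s_5 = 2.922267 − 1.083371·(0.302313)/(4.848276) = 2.854714;  |Δ| = 0.067553
F(2.854714) = -0.130534
s_6 = 2.854714 − (-0.130534)·(-0.067553)/(-1.213905) = 2.861978;  |Δ| = 0.007264
F(2.861978) = -0.003900
s_7 = 2.861978 − (-0.003900)·(0.007264)/(0.126634) = 2.862202;  |Δ| = 0.000224
F(2.862202) = 0.000015
s_8 = 2.862202 − 0.000015·(0.000224)/(0.003915) = 2.862201;  |Δ| = 0.000001
|s_8 − s_7| = 0.000001 < 10^{-4}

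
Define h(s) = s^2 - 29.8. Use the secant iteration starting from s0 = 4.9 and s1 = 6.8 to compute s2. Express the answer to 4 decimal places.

h(4.9) = -5.790000, h(6.8) = 16.440000
s2 = 6.800000 − 16.440000·(6.800000 − 4.900000) / (16.440000 − (-5.790000)) = 6.800000 − (31.236000)/(22.230000) = 5.394872

5.3949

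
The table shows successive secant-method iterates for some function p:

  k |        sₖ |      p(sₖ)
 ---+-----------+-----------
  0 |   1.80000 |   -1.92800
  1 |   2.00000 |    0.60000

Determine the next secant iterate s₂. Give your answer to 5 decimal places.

s₂ = 2.00000 − 0.60000·(2.00000 − 1.80000) / (0.60000 − (-1.92800))
   = 2.00000 − (0.1200000)/(2.5280000) = 1.9525316

1.95253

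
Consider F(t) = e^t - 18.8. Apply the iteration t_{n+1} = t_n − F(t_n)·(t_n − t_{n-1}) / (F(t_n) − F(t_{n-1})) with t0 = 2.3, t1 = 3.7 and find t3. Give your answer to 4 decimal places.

F(2.3) = -8.825818, F(3.7) = 21.647304
t2 = 3.700000 − 21.647304·(3.700000 − 2.300000) / (21.647304 − (-8.825818)) = 3.700000 − (30.306226)/(30.473122) = 2.705477
F(2.705477) = -3.838551
t3 = 2.705477 − (-3.838551)·(2.705477 − 3.700000) / (-3.838551 − 21.647304) = 2.705477 − (3.817528)/(-25.485855) = 2.855267

2.8553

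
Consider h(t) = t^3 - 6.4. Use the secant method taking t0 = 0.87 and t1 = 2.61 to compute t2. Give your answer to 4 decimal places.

1.4535

h(0.87) = -5.741497, h(2.61) = 11.379581
t2 = 2.610000 − 11.379581·(2.610000 − 0.870000) / (11.379581 − (-5.741497)) = 2.610000 − (19.800471)/(17.121078) = 1.453503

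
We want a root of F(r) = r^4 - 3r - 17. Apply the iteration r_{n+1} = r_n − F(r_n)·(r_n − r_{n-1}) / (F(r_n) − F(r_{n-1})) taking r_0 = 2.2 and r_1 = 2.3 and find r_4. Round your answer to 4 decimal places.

F(2.2) = -0.174400, F(2.3) = 4.084100
r_2 = 2.300000 − 4.084100·(2.300000 − 2.200000) / (4.084100 − (-0.174400)) = 2.300000 − (0.408410)/(4.258500) = 2.204095
F(2.204095) = -0.011770
r_3 = 2.204095 − (-0.011770)·(2.204095 − 2.300000) / (-0.011770 − 4.084100) = 2.204095 − (0.001129)/(-4.095870) = 2.204371
F(2.204371) = -0.000791
r_4 = 2.204371 − (-0.000791)·(2.204371 − 2.204095) / (-0.000791 − (-0.011770)) = 2.204371 − (0.000000)/(0.010979) = 2.204391

2.2044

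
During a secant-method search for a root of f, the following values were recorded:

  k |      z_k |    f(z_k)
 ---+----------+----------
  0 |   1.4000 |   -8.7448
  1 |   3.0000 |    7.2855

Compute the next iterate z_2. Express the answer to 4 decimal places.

2.2728

z_2 = 3.0000 − 7.2855·(3.0000 − 1.4000) / (7.2855 − (-8.7448))
   = 3.0000 − (11.656800)/(16.030300) = 2.272827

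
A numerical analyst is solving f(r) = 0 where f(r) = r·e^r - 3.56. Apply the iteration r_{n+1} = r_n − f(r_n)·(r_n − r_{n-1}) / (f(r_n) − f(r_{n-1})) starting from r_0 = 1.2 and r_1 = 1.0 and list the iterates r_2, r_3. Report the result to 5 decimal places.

1.13299, 1.14000

f(1.2) = 0.4241403, f(1.0) = -0.8417182
r_2 = 1.0000000 − (-0.8417182)·(1.0000000 − 1.2000000) / (-0.8417182 − 0.4241403) = 1.0000000 − (0.1683436)/(-1.2658585) = 1.1329877
f(1.1329877) = -0.0421646
r_3 = 1.1329877 − (-0.0421646)·(1.1329877 − 1.0000000) / (-0.0421646 − (-0.8417182)) = 1.1329877 − (-0.0056074)/(0.7995536) = 1.1400008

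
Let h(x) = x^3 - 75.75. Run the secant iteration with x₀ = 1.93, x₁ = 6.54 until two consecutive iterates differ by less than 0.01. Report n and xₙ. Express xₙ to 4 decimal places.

h(1.93) = -68.560943, h(6.54) = 203.976264
x₂ = 6.540000 − 203.976264·(4.610000)/(272.537207) = 3.089717;  |Δ| = 3.450283
h(3.089717) = -46.254486
x₃ = 3.089717 − (-46.254486)·(-3.450283)/(-250.230750) = 3.727492;  |Δ| = 0.637776
h(3.727492) = -23.959479
x₄ = 3.727492 − (-23.959479)·(0.637776)/(22.295006) = 4.412882;  |Δ| = 0.685390
h(4.412882) = 10.184394
x₅ = 4.412882 − 10.184394·(0.685390)/(34.143873) = 4.208445;  |Δ| = 0.204437
h(4.208445) = -1.214193
x₆ = 4.208445 − (-1.214193)·(-0.204437)/(-11.398587) = 4.230222;  |Δ| = 0.021777
h(4.230222) = -0.051121
x₇ = 4.230222 − (-0.051121)·(0.021777)/(1.163073) = 4.231179;  |Δ| = 0.000957
|x₇ − x₆| = 0.000957 < 0.01

n = 7, xₙ = 4.2312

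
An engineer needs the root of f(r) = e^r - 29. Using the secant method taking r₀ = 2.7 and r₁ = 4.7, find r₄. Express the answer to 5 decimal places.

f(2.7) = -14.1202683, f(4.7) = 80.9471725
r₂ = 4.7000000 − 80.9471725·(4.7000000 − 2.7000000) / (80.9471725 − (-14.1202683)) = 4.7000000 − (161.8943449)/(95.0674407) = 2.9970579
f(2.9970579) = -8.9734694
r₃ = 2.9970579 − (-8.9734694)·(2.9970579 − 4.7000000) / (-8.9734694 − 80.9471725) = 2.9970579 − (15.2812986)/(-89.9206419) = 3.1670000
f(3.1670000) = -5.2638316
r₄ = 3.1670000 − (-5.2638316)·(3.1670000 − 2.9970579) / (-5.2638316 − (-8.9734694)) = 3.1670000 − (-0.8945464)/(3.7096378) = 3.4081411

3.40814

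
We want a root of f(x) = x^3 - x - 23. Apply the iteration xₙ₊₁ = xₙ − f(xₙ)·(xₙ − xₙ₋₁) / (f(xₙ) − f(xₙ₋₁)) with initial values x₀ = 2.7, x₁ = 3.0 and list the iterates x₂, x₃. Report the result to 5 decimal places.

f(2.7) = -6.0170000, f(3.0) = 1.0000000
x₂ = 3.0000000 − 1.0000000·(3.0000000 − 2.7000000) / (1.0000000 − (-6.0170000)) = 3.0000000 − (0.3000000)/(7.0170000) = 2.9572467
f(2.9572467) = -0.0952137
x₃ = 2.9572467 − (-0.0952137)·(2.9572467 − 3.0000000) / (-0.0952137 − 1.0000000) = 2.9572467 − (0.0040707)/(-1.0952137) = 2.9609635

2.95725, 2.96096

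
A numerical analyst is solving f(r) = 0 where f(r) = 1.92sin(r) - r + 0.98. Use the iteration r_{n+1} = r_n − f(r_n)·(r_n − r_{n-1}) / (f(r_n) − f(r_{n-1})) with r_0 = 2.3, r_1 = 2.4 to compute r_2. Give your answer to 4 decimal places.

f(2.3) = 0.111754, f(2.4) = -0.123111
r_2 = 2.400000 − (-0.123111)·(2.400000 − 2.300000) / (-0.123111 − 0.111754) = 2.400000 − (-0.012311)/(-0.234865) = 2.347582

2.3476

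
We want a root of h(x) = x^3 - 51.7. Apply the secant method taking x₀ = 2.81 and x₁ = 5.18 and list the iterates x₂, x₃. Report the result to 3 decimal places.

h(2.81) = -29.51196, h(5.18) = 87.29183
x₂ = 5.18000 − 87.29183·(5.18000 − 2.81000) / (87.29183 − (-29.51196)) = 5.18000 − (206.88164)/(116.80379) = 3.40881
h(3.40881) = -12.08966
x₃ = 3.40881 − (-12.08966)·(3.40881 − 5.18000) / (-12.08966 − 87.29183) = 3.40881 − (21.41307)/(-99.38149) = 3.62427

3.409, 3.624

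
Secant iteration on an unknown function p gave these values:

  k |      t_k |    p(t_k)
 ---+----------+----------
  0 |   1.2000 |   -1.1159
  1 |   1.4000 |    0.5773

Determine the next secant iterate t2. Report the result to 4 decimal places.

1.3318

t2 = 1.4000 − 0.5773·(1.4000 − 1.2000) / (0.5773 − (-1.1159))
   = 1.4000 − (0.115460)/(1.693200) = 1.331810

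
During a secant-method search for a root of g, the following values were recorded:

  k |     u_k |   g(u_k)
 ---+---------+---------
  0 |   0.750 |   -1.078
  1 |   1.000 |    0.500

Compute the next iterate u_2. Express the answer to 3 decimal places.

u_2 = 1.000 − 0.500·(1.000 − 0.750) / (0.500 − (-1.078))
   = 1.000 − (0.12500)/(1.57800) = 0.92079

0.921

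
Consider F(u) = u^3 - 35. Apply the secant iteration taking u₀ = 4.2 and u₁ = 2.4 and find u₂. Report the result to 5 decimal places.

3.03250

F(4.2) = 39.0880000, F(2.4) = -21.1760000
u₂ = 2.4000000 − (-21.1760000)·(2.4000000 − 4.2000000) / (-21.1760000 − 39.0880000) = 2.4000000 − (38.1168000)/(-60.2640000) = 3.0324970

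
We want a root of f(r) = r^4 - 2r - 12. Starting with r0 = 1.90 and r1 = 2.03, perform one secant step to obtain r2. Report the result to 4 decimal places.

1.9975

f(1.90) = -2.767900, f(2.03) = 0.921817
r2 = 2.030000 − 0.921817·(2.030000 − 1.900000) / (0.921817 − (-2.767900)) = 2.030000 − (0.119836)/(3.689717) = 1.997522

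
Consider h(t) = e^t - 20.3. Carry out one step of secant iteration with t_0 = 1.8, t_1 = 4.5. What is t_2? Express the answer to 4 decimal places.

h(1.8) = -14.250353, h(4.5) = 69.717131
t_2 = 4.500000 − 69.717131·(4.500000 − 1.800000) / (69.717131 − (-14.250353)) = 4.500000 − (188.236255)/(83.967484) = 2.258224

2.2582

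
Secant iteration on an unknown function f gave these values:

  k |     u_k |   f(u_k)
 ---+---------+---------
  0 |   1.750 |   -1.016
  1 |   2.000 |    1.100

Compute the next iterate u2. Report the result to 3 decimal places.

u2 = 2.000 − 1.100·(2.000 − 1.750) / (1.100 − (-1.016))
   = 2.000 − (0.27500)/(2.11600) = 1.87004

1.870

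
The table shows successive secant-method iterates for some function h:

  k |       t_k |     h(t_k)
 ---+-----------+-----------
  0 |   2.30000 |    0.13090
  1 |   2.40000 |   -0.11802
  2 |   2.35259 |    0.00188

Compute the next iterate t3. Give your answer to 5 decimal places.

2.35333

t3 = 2.35259 − 0.00188·(2.35259 − 2.40000) / (0.00188 − (-0.11802))
   = 2.35259 − (-0.0000891)/(0.1199000) = 2.3533334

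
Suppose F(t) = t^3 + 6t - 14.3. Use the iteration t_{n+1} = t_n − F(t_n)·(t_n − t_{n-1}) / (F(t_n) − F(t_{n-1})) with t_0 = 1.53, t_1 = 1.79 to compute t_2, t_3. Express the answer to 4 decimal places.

F(1.53) = -1.538423, F(1.79) = 2.175339
t_2 = 1.790000 − 2.175339·(1.790000 − 1.530000) / (2.175339 − (-1.538423)) = 1.790000 − (0.565588)/(3.713762) = 1.637705
F(1.637705) = -0.081321
t_3 = 1.637705 − (-0.081321)·(1.637705 − 1.790000) / (-0.081321 − 2.175339) = 1.637705 − (0.012385)/(-2.256660) = 1.643193

1.6377, 1.6432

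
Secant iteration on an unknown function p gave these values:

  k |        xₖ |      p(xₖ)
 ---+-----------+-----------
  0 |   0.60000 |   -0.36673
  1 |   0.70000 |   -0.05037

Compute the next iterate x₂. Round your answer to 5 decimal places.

0.71592

x₂ = 0.70000 − (-0.05037)·(0.70000 − 0.60000) / (-0.05037 − (-0.36673))
   = 0.70000 − (-0.0050370)/(0.3163600) = 0.7159217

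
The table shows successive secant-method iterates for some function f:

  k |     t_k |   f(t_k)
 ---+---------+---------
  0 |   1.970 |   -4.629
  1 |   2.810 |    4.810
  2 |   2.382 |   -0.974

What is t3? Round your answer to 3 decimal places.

2.454

t3 = 2.382 − (-0.974)·(2.382 − 2.810) / (-0.974 − 4.810)
   = 2.382 − (0.41687)/(-5.78400) = 2.45407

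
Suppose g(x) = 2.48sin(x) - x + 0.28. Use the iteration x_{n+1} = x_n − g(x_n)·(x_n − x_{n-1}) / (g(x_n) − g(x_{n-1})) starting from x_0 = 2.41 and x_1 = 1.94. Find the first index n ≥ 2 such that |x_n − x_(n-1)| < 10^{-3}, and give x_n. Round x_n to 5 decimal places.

n = 5, x_n = 2.23412

g(2.41) = -0.4732221, g(1.94) = 0.6528852
x_2 = 1.9400000 − 0.6528852·(-0.4700000)/(1.1261074) = 2.2124927;  |Δ| = 0.2724927
g(2.2124927) = 0.0541895
x_3 = 2.2124927 − 0.0541895·(0.2724927)/(-0.5986958) = 2.2371567;  |Δ| = 0.0246640
g(2.2371567) = -0.0076867
x_4 = 2.2371567 − (-0.0076867)·(0.0246640)/(-0.0618762) = 2.2340928;  |Δ| = 0.0030639
g(2.2340928) = 0.0000650
x_5 = 2.2340928 − 0.0000650·(-0.0030639)/(0.0077517) = 2.2341185;  |Δ| = 0.0000257
|x_5 − x_4| = 0.0000257 < 10^{-3}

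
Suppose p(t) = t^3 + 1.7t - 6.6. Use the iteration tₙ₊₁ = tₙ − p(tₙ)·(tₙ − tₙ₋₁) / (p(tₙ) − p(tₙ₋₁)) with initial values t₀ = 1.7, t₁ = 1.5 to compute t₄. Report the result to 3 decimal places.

1.577

p(1.7) = 1.20300, p(1.5) = -0.67500
t₂ = 1.50000 − (-0.67500)·(1.50000 − 1.70000) / (-0.67500 − 1.20300) = 1.50000 − (0.13500)/(-1.87800) = 1.57188
p(1.57188) = -0.04395
t₃ = 1.57188 − (-0.04395)·(1.57188 − 1.50000) / (-0.04395 − (-0.67500)) = 1.57188 − (-0.00316)/(0.63105) = 1.57689
p(1.57689) = 0.00179
t₄ = 1.57689 − 0.00179·(1.57689 − 1.57188) / (0.00179 − (-0.04395)) = 1.57689 − (0.00001)/(0.04574) = 1.57670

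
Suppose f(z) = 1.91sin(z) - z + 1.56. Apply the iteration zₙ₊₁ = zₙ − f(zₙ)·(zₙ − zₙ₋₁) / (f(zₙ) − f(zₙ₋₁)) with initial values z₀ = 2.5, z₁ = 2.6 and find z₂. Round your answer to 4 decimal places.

f(2.5) = 0.203082, f(2.6) = -0.055392
z₂ = 2.600000 − (-0.055392)·(2.600000 − 2.500000) / (-0.055392 − 0.203082) = 2.600000 − (-0.005539)/(-0.258474) = 2.578569

2.5786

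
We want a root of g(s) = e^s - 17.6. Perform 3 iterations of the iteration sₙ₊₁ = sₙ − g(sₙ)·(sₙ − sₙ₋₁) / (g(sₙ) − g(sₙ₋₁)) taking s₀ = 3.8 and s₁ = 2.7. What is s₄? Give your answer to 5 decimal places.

g(3.8) = 27.1011845, g(2.7) = -2.7202683
s₂ = 2.7000000 − (-2.7202683)·(2.7000000 − 3.8000000) / (-2.7202683 − 27.1011845) = 2.7000000 − (2.9922951)/(-29.8214528) = 2.8003404
g(2.8003404) = -1.1497553
s₃ = 2.8003404 − (-1.1497553)·(2.8003404 − 2.7000000) / (-1.1497553 − (-2.7202683)) = 2.8003404 − (-0.1153669)/(1.5705130) = 2.8737984
g(2.8737984) = 0.1041384
s₄ = 2.8737984 − 0.1041384·(2.8737984 − 2.8003404) / (0.1041384 − (-1.1497553)) = 2.8737984 − (0.0076498)/(1.2538937) = 2.8676976

2.86770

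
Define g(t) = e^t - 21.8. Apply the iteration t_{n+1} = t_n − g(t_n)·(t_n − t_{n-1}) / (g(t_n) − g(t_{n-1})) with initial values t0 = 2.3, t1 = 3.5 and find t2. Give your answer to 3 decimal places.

2.913

g(2.3) = -11.82582, g(3.5) = 11.31545
t2 = 3.50000 − 11.31545·(3.50000 − 2.30000) / (11.31545 − (-11.82582)) = 3.50000 − (13.57854)/(23.14127) = 2.91323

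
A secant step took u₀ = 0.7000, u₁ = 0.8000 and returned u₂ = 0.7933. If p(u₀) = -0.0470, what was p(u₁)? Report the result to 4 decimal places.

0.0034

The secant line through (0.7000, -0.0470) and (0.8000, p(u₁)) crosses zero at u₂ = 0.7933.
So (0.7000, -0.0470), (0.8000, p(u₁)), (0.7933, 0) are collinear:
p(u₁) = -0.0470 · (0.8000 − 0.7933) / (0.7000 − 0.7933) = -0.0470 · (0.006700)/(-0.093300) = 0.003375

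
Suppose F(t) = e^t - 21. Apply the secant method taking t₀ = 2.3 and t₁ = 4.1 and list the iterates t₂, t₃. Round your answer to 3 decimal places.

F(2.3) = -11.02582, F(4.1) = 39.34029
t₂ = 4.10000 − 39.34029·(4.10000 − 2.30000) / (39.34029 − (-11.02582)) = 4.10000 − (70.81252)/(50.36611) = 2.69404
F(2.69404) = -6.20863
t₃ = 2.69404 − (-6.20863)·(2.69404 − 4.10000) / (-6.20863 − 39.34029) = 2.69404 − (8.72905)/(-45.54891) = 2.88569

2.694, 2.886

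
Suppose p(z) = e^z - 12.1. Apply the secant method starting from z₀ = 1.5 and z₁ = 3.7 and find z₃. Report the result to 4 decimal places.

p(1.5) = -7.618311, p(3.7) = 28.347304
z₂ = 3.700000 − 28.347304·(3.700000 − 1.500000) / (28.347304 − (-7.618311)) = 3.700000 − (62.364070)/(35.965615) = 1.966009
p(1.966009) = -4.957888
z₃ = 1.966009 − (-4.957888)·(1.966009 − 3.700000) / (-4.957888 − 28.347304) = 1.966009 − (8.596935)/(-33.305192) = 2.224135

2.2241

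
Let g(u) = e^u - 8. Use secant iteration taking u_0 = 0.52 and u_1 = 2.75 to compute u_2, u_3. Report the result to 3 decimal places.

g(0.52) = -6.31797, g(2.75) = 7.64263
u_2 = 2.75000 − 7.64263·(2.75000 − 0.52000) / (7.64263 − (-6.31797)) = 2.75000 − (17.04307)/(13.96060) = 1.52920
g(1.52920) = -3.38550
u_3 = 1.52920 − (-3.38550)·(1.52920 − 2.75000) / (-3.38550 − 7.64263) = 1.52920 − (4.13301)/(-11.02814) = 1.90397

1.529, 1.904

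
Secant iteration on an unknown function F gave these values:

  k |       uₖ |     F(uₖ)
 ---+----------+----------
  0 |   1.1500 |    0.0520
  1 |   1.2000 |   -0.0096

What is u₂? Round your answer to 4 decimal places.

1.1922

u₂ = 1.2000 − (-0.0096)·(1.2000 − 1.1500) / (-0.0096 − 0.0520)
   = 1.2000 − (-0.000480)/(-0.061600) = 1.192208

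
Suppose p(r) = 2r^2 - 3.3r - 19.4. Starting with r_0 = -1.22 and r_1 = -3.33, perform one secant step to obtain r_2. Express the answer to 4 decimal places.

p(-1.22) = -12.397200, p(-3.33) = 13.766800
r_2 = -3.330000 − 13.766800·(-3.330000 − (-1.220000)) / (13.766800 − (-12.397200)) = -3.330000 − (-29.047948)/(26.164000) = -2.219774

-2.2198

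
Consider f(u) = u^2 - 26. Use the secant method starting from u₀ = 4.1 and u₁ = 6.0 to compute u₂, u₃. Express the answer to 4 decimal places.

f(4.1) = -9.190000, f(6.0) = 10.000000
u₂ = 6.000000 − 10.000000·(6.000000 − 4.100000) / (10.000000 − (-9.190000)) = 6.000000 − (19.000000)/(19.190000) = 5.009901
f(5.009901) = -0.900892
u₃ = 5.009901 − (-0.900892)·(5.009901 − 6.000000) / (-0.900892 − 10.000000) = 5.009901 − (0.891972)/(-10.900892) = 5.091727

5.0099, 5.0917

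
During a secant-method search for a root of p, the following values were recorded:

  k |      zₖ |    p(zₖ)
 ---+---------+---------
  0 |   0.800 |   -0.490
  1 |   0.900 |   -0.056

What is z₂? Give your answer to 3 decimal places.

z₂ = 0.900 − (-0.056)·(0.900 − 0.800) / (-0.056 − (-0.490))
   = 0.900 − (-0.00560)/(0.43400) = 0.91290

0.913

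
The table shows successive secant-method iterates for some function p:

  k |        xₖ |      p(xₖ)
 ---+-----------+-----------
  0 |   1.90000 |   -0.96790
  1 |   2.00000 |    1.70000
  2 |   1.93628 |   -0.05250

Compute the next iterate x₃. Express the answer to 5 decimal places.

x₃ = 1.93628 − (-0.05250)·(1.93628 − 2.00000) / (-0.05250 − 1.70000)
   = 1.93628 − (0.0033453)/(-1.7525000) = 1.9381889

1.93819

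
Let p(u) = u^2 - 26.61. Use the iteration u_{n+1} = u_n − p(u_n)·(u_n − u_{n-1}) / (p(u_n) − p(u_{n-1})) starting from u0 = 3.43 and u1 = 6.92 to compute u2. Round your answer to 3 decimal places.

4.864

p(3.43) = -14.84510, p(6.92) = 21.27640
u2 = 6.92000 − 21.27640·(6.92000 − 3.43000) / (21.27640 − (-14.84510)) = 6.92000 − (74.25464)/(36.12150) = 4.86431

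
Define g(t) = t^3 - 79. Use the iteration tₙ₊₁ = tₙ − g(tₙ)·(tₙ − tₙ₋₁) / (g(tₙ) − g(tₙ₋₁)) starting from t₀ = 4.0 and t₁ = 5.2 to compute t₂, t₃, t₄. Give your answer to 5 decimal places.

g(4.0) = -15.0000000, g(5.2) = 61.6080000
t₂ = 5.2000000 − 61.6080000·(5.2000000 − 4.0000000) / (61.6080000 − (-15.0000000)) = 5.2000000 − (73.9296000)/(76.6080000) = 4.2349624
g(4.2349624) = -3.0463449
t₃ = 4.2349624 − (-3.0463449)·(4.2349624 − 5.2000000) / (-3.0463449 − 61.6080000) = 4.2349624 − (2.9398373)/(-64.6543449) = 4.2804325
g(4.2804325) = -0.5734790
t₄ = 4.2804325 − (-0.5734790)·(4.2804325 − 4.2349624) / (-0.5734790 − (-3.0463449)) = 4.2804325 − (-0.0260761)/(2.4728659) = 4.2909774

4.23496, 4.28043, 4.29098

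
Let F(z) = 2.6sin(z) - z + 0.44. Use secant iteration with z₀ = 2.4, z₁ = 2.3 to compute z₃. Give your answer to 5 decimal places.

2.32857

F(2.4) = -0.2037957, F(2.3) = 0.0788336
z₂ = 2.3000000 − 0.0788336·(2.3000000 − 2.4000000) / (0.0788336 − (-0.2037957)) = 2.3000000 − (-0.0078834)/(0.2826293) = 2.3278929
F(2.3278929) = 0.0018733
z₃ = 2.3278929 − 0.0018733·(2.3278929 − 2.3000000) / (0.0018733 − 0.0788336) = 2.3278929 − (0.0000523)/(-0.0769602) = 2.3285719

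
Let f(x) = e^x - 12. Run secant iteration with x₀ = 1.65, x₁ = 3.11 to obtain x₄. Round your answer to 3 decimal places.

2.495

f(1.65) = -6.79302, f(3.11) = 10.42104
x₂ = 3.11000 − 10.42104·(3.11000 − 1.65000) / (10.42104 − (-6.79302)) = 3.11000 − (15.21472)/(17.21406) = 2.22615
f(2.22615) = -2.73591
x₃ = 2.22615 − (-2.73591)·(2.22615 − 3.11000) / (-2.73591 − 10.42104) = 2.22615 − (2.41815)/(-13.15695) = 2.40994
f(2.40994) = -0.86673
x₄ = 2.40994 − (-0.86673)·(2.40994 − 2.22615) / (-0.86673 − (-2.73591)) = 2.40994 − (-0.15930)/(1.86918) = 2.49516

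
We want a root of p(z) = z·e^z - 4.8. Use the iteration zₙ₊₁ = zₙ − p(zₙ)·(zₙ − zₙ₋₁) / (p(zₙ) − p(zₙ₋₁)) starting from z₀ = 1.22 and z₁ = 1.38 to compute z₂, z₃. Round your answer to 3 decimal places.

p(1.22) = -0.66763, p(1.38) = 0.68536
z₂ = 1.38000 − 0.68536·(1.38000 − 1.22000) / (0.68536 − (-0.66763)) = 1.38000 − (0.10966)/(1.35300) = 1.29895
p(1.29895) = -0.03876
z₃ = 1.29895 − (-0.03876)·(1.29895 − 1.38000) / (-0.03876 − 0.68536) = 1.29895 − (0.00314)/(-0.72412) = 1.30329

1.299, 1.303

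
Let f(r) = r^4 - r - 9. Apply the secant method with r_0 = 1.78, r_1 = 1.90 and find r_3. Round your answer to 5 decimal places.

f(1.78) = -0.7412414, f(1.90) = 2.1321000
r_2 = 1.9000000 − 2.1321000·(1.9000000 − 1.7800000) / (2.1321000 − (-0.7412414)) = 1.9000000 − (0.2558520)/(2.8733414) = 1.8109566
f(1.8109566) = -0.0554171
r_3 = 1.8109566 − (-0.0554171)·(1.8109566 − 1.9000000) / (-0.0554171 − 2.1321000) = 1.8109566 − (0.0049345)/(-2.1875171) = 1.8132124

1.81321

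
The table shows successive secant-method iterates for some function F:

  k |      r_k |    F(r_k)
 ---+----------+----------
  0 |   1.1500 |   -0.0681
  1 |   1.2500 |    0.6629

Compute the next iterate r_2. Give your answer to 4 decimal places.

1.1593

r_2 = 1.2500 − 0.6629·(1.2500 − 1.1500) / (0.6629 − (-0.0681))
   = 1.2500 − (0.066290)/(0.731000) = 1.159316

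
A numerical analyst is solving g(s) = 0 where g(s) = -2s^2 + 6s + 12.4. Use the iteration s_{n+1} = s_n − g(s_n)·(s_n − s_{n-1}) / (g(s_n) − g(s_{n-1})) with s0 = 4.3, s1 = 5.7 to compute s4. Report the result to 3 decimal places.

4.407

g(4.3) = 1.22000, g(5.7) = -18.38000
s2 = 5.70000 − (-18.38000)·(5.70000 − 4.30000) / (-18.38000 − 1.22000) = 5.70000 − (-25.73200)/(-19.60000) = 4.38714
g(4.38714) = 0.22881
s3 = 4.38714 − 0.22881·(4.38714 − 5.70000) / (0.22881 − (-18.38000)) = 4.38714 − (-0.30040)/(18.60881) = 4.40329
g(4.40329) = 0.04187
s4 = 4.40329 − 0.04187·(4.40329 − 4.38714) / (0.04187 − 0.22881) = 4.40329 − (0.00068)/(-0.18695) = 4.40690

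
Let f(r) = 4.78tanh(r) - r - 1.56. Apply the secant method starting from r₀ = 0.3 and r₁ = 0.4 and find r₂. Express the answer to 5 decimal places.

f(0.3) = -0.4675257, f(0.4) = -0.1438440
r₂ = 0.4000000 − (-0.1438440)·(0.4000000 − 0.3000000) / (-0.1438440 − (-0.4675257)) = 0.4000000 − (-0.0143844)/(0.3236818) = 0.4444399

0.44444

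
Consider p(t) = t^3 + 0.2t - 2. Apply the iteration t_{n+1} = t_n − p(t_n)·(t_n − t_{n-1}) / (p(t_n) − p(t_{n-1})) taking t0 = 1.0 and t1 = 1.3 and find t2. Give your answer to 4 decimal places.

p(1.0) = -0.800000, p(1.3) = 0.457000
t2 = 1.300000 − 0.457000·(1.300000 − 1.000000) / (0.457000 − (-0.800000)) = 1.300000 − (0.137100)/(1.257000) = 1.190931

1.1909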